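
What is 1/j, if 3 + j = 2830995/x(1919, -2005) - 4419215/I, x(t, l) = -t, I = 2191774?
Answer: -4206014306/6225999751633 ≈ -0.00067556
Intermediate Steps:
j = -6225999751633/4206014306 (j = -3 + (2830995/((-1*1919)) - 4419215/2191774) = -3 + (2830995/(-1919) - 4419215*1/2191774) = -3 + (2830995*(-1/1919) - 4419215/2191774) = -3 + (-2830995/1919 - 4419215/2191774) = -3 - 6213381708715/4206014306 = -6225999751633/4206014306 ≈ -1480.3)
1/j = 1/(-6225999751633/4206014306) = -4206014306/6225999751633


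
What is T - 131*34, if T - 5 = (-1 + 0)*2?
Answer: -4451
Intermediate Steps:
T = 3 (T = 5 + (-1 + 0)*2 = 5 - 1*2 = 5 - 2 = 3)
T - 131*34 = 3 - 131*34 = 3 - 4454 = -4451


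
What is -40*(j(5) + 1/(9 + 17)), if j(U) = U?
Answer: -2620/13 ≈ -201.54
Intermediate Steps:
-40*(j(5) + 1/(9 + 17)) = -40*(5 + 1/(9 + 17)) = -40*(5 + 1/26) = -40*131/26 = -2620/13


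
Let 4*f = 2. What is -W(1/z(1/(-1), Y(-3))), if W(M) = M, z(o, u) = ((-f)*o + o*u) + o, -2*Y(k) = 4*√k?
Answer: 2/49 + 8*I*√3/49 ≈ 0.040816 + 0.28278*I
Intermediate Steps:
f = ½ (f = (¼)*2 = ½ ≈ 0.50000)
Y(k) = -2*√k
z(o, u) = o/2 + o*u (z(o, u) = ((-1*½)*o + o*u) + o = (-o/2 + o*u) + o = o/2 + o*u)
-W(1/z(1/(-1), Y(-3))) = -1/((½ - 2*I*√3)/(-1)) = -1/((-(½ - 2*I*√3))) = -1/(-½ + 2*I*√3)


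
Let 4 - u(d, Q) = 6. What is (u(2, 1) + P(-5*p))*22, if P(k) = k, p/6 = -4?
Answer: 2596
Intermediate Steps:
u(d, Q) = -2 (u(d, Q) = 4 - 1*6 = 4 - 6 = -2)
p = -24 (p = 6*(-4) = -24)
(u(2, 1) + P(-5*p))*22 = (-2 - 5*(-24))*22 = (-2 + 120)*22 = 118*22 = 2596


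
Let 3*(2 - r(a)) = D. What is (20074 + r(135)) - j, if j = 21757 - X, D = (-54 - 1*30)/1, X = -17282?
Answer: -18935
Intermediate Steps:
D = -84 (D = (-54 - 30)*1 = -84*1 = -84)
j = 39039 (j = 21757 - 1*(-17282) = 21757 + 17282 = 39039)
r(a) = 30 (r(a) = 2 - 1/3*(-84) = 2 + 28 = 30)
(20074 + r(135)) - j = (20074 + 30) - 1*39039 = 20104 - 39039 = -18935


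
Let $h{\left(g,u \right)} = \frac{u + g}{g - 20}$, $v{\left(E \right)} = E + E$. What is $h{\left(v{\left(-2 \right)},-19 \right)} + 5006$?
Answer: $\frac{120167}{24} \approx 5007.0$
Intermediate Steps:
$v{\left(E \right)} = 2 E$
$h{\left(g,u \right)} = \frac{g + u}{-20 + g}$
$h{\left(v{\left(-2 \right)},-19 \right)} + 5006 = \frac{2 \left(-2\right) - 19}{-20 + 2 \left(-2\right)} + 5006 = \frac{-4 - 19}{-20 - 4} + 5006 = \frac{1}{-24} \left(-23\right) + 5006 = \left(- \frac{1}{24}\right) \left(-23\right) + 5006 = \frac{23}{24} + 5006 = \frac{120167}{24}$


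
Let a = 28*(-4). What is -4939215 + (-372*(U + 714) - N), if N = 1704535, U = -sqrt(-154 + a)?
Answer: -6909358 + 372*I*sqrt(266) ≈ -6.9094e+6 + 6067.1*I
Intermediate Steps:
a = -112
U = -I*sqrt(266) (U = -sqrt(-154 - 112) = -sqrt(-266) = -I*sqrt(266) ≈ -16.31*I)
-4939215 + (-372*(U + 714) - N) = -4939215 + (-372*(-I*sqrt(266) + 714) - 1*1704535) = -4939215 + (-372*(714 - I*sqrt(266)) - 1704535) = -4939215 + ((-265608 + 372*I*sqrt(266)) - 1704535) = -4939215 + (-1970143 + 372*I*sqrt(266)) = -6909358 + 372*I*sqrt(266)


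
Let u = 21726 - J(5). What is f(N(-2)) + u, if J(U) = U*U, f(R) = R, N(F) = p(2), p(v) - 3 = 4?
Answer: 21708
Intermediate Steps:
p(v) = 7 (p(v) = 3 + 4 = 7)
N(F) = 7
J(U) = U²
u = 21701 (u = 21726 - 1*5² = 21726 - 1*25 = 21726 - 25 = 21701)
f(N(-2)) + u = 7 + 21701 = 21708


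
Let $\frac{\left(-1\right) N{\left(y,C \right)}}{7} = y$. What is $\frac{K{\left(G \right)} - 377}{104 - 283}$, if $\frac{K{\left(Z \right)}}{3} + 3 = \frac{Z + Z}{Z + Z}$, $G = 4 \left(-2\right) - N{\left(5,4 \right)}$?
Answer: $\frac{383}{179} \approx 2.1397$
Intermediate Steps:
$N{\left(y,C \right)} = - 7 y$
$G = 27$ ($G = 4 \left(-2\right) - \left(-7\right) 5 = -8 - -35 = -8 + 35 = 27$)
$K{\left(Z \right)} = -6$ ($K{\left(Z \right)} = -9 + 3 \frac{Z + Z}{Z + Z} = -9 + 3 \frac{2 Z}{2 Z} = -9 + 3 \cdot 2 Z \frac{1}{2 Z} = -9 + 3 \cdot 1 = -9 + 3 = -6$)
$\frac{K{\left(G \right)} - 377}{104 - 283} = \frac{-6 - 377}{104 - 283} = - \frac{383}{-179} = \left(-383\right) \left(- \frac{1}{179}\right) = \frac{383}{179}$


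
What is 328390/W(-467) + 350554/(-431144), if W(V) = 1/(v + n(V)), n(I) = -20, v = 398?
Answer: 26759258296963/215572 ≈ 1.2413e+8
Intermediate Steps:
W(V) = 1/378 (W(V) = 1/(398 - 20) = 1/378)
328390/W(-467) + 350554/(-431144) = 328390/(1/378) + 350554/(-431144) = 328390*378 + 350554*(-1/431144) = 124131420 - 175277/215572 = 26759258296963/215572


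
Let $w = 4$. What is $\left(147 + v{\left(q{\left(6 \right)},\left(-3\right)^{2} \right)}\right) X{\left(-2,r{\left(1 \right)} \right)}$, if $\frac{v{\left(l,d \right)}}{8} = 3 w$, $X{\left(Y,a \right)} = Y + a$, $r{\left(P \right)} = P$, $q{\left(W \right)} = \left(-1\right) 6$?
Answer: $-243$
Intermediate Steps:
$q{\left(W \right)} = -6$
$v{\left(l,d \right)} = 96$ ($v{\left(l,d \right)} = 8 \cdot 3 \cdot 4 = 8 \cdot 12 = 96$)
$\left(147 + v{\left(q{\left(6 \right)},\left(-3\right)^{2} \right)}\right) X{\left(-2,r{\left(1 \right)} \right)} = \left(147 + 96\right) \left(-2 + 1\right) = 243 \left(-1\right) = -243$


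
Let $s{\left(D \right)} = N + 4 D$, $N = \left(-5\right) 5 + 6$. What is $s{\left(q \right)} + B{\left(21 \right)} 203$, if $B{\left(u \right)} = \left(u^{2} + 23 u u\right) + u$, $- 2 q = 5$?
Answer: $2152786$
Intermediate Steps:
$q = - \frac{5}{2}$ ($q = \left(- \frac{1}{2}\right) 5 = - \frac{5}{2} \approx -2.5$)
$N = -19$ ($N = -25 + 6 = -19$)
$s{\left(D \right)} = -19 + 4 D$
$B{\left(u \right)} = u + 24 u^{2}$ ($B{\left(u \right)} = \left(u^{2} + 23 u^{2}\right) + u = 24 u^{2} + u = u + 24 u^{2}$)
$s{\left(q \right)} + B{\left(21 \right)} 203 = \left(-19 + 4 \left(- \frac{5}{2}\right)\right) + 21 \left(1 + 24 \cdot 21\right) 203 = \left(-19 - 10\right) + 21 \left(1 + 504\right) 203 = -29 + 21 \cdot 505 \cdot 203 = -29 + 10605 \cdot 203 = -29 + 2152815 = 2152786$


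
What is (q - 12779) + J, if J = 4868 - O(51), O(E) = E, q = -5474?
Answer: -13436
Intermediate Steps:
J = 4817 (J = 4868 - 1*51 = 4868 - 51 = 4817)
(q - 12779) + J = (-5474 - 12779) + 4817 = -18253 + 4817 = -13436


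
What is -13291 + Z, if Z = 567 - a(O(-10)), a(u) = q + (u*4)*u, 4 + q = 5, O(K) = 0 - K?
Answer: -13125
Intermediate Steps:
O(K) = -K
q = 1 (q = -4 + 5 = 1)
a(u) = 1 + 4*u² (a(u) = 1 + (u*4)*u = 1 + (4*u)*u = 1 + 4*u²)
Z = 166 (Z = 567 - (1 + 4*(-1*(-10))²) = 567 - (1 + 4*10²) = 567 - (1 + 4*100) = 567 - (1 + 400) = 567 - 1*401 = 567 - 401 = 166)
-13291 + Z = -13291 + 166 = -13125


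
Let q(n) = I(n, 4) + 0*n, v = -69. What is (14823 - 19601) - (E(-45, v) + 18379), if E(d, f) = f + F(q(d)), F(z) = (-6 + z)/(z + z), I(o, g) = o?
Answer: -692657/30 ≈ -23089.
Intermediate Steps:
q(n) = n (q(n) = n + 0*n = n + 0 = n)
F(z) = (-6 + z)/(2*z) (F(z) = (-6 + z)/((2*z)) = (-6 + z)*(1/(2*z)) = (-6 + z)/(2*z))
E(d, f) = f + (-6 + d)/(2*d)
(14823 - 19601) - (E(-45, v) + 18379) = (14823 - 19601) - ((1/2 - 69 - 3/(-45)) + 18379) = -4778 - ((1/2 - 69 - 3*(-1/45)) + 18379) = -4778 - ((1/2 - 69 + 1/15) + 18379) = -4778 - (-2053/30 + 18379) = -4778 - 1*549317/30 = -4778 - 549317/30 = -692657/30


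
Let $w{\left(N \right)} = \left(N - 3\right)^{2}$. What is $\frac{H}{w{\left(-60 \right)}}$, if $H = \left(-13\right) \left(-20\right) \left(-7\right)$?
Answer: $- \frac{260}{567} \approx -0.45855$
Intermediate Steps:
$w{\left(N \right)} = \left(-3 + N\right)^{2}$
$H = -1820$ ($H = 260 \left(-7\right) = -1820$)
$\frac{H}{w{\left(-60 \right)}} = - \frac{1820}{\left(-3 - 60\right)^{2}} = - \frac{1820}{\left(-63\right)^{2}} = - \frac{1820}{3969} = \left(-1820\right) \frac{1}{3969} = - \frac{260}{567}$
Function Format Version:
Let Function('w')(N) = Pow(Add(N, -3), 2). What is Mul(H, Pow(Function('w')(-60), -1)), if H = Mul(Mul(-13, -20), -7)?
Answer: Rational(-260, 567) ≈ -0.45855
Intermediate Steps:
Function('w')(N) = Pow(Add(-3, N), 2)
H = -1820 (H = Mul(260, -7) = -1820)
Mul(H, Pow(Function('w')(-60), -1)) = Mul(-1820, Pow(Pow(Add(-3, -60), 2), -1)) = Mul(-1820, Pow(Pow(-63, 2), -1)) = Mul(-1820, Pow(3969, -1)) = Mul(-1820, Rational(1, 3969)) = Rational(-260, 567)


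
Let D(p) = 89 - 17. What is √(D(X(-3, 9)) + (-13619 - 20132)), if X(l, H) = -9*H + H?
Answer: I*√33679 ≈ 183.52*I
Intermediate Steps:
X(l, H) = -8*H
D(p) = 72
√(D(X(-3, 9)) + (-13619 - 20132)) = √(72 + (-13619 - 20132)) = √(72 - 33751) = √(-33679) = I*√33679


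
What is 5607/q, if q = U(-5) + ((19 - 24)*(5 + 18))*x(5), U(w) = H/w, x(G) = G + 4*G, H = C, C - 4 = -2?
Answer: -28035/14377 ≈ -1.9500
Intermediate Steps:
C = 2 (C = 4 - 2 = 2)
H = 2
x(G) = 5*G
U(w) = 2/w
q = -14377/5 (q = 2/(-5) + ((19 - 24)*(5 + 18))*(5*5) = 2*(-⅕) - 5*23*25 = -⅖ - 115*25 = -⅖ - 2875 = -14377/5 ≈ -2875.4)
5607/q = 5607/(-14377/5) = 5607*(-5/14377) = -28035/14377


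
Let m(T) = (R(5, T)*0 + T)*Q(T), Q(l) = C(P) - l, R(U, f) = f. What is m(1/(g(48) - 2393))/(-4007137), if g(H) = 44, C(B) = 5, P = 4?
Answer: 11746/22110584545737 ≈ 5.3124e-10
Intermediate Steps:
Q(l) = 5 - l
m(T) = T*(5 - T) (m(T) = (T*0 + T)*(5 - T) = (0 + T)*(5 - T) = T*(5 - T))
m(1/(g(48) - 2393))/(-4007137) = ((5 - 1/(44 - 2393))/(44 - 2393))/(-4007137) = ((5 - 1/(-2349))/(-2349))*(-1/4007137) = -(5 - 1*(-1/2349))/2349*(-1/4007137) = -(5 + 1/2349)/2349*(-1/4007137) = -1/2349*11746/2349*(-1/4007137) = -11746/5517801*(-1/4007137) = 11746/22110584545737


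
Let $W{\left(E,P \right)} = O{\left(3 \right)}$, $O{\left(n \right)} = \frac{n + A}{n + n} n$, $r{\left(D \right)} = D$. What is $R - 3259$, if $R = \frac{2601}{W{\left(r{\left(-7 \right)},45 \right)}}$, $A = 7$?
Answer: $- \frac{13694}{5} \approx -2738.8$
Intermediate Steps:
$O{\left(n \right)} = \frac{7}{2} + \frac{n}{2}$ ($O{\left(n \right)} = \frac{n + 7}{n + n} n = \frac{7 + n}{2 n} n = \frac{7}{2} + \frac{n}{2}$)
$W{\left(E,P \right)} = 5$ ($W{\left(E,P \right)} = \frac{7}{2} + \frac{1}{2} \cdot 3 = \frac{7}{2} + \frac{3}{2} = 5$)
$R = \frac{2601}{5} \approx 520.2$
$R - 3259 = \frac{2601}{5} - 3259 = - \frac{13694}{5}$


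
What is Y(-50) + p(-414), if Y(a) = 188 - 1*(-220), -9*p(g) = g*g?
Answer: -18636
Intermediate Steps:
p(g) = -g²/9 (p(g) = -g*g/9 = -g²/9)
Y(a) = 408 (Y(a) = 188 + 220 = 408)
Y(-50) + p(-414) = 408 - ⅑*(-414)² = 408 - ⅑*171396 = 408 - 19044 = -18636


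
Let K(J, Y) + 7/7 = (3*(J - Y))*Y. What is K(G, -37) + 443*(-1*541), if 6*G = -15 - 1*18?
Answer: -486321/2 ≈ -2.4316e+5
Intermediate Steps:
G = -11/2 (G = (-15 - 1*18)/6 = (-15 - 18)/6 = (⅙)*(-33) = -11/2 ≈ -5.5000)
K(J, Y) = -1 + Y*(-3*Y + 3*J) (K(J, Y) = -1 + (3*(J - Y))*Y = -1 + (-3*Y + 3*J)*Y = -1 + Y*(-3*Y + 3*J))
K(G, -37) + 443*(-1*541) = (-1 - 3*(-37)² + 3*(-11/2)*(-37)) + 443*(-1*541) = (-1 - 3*1369 + 1221/2) + 443*(-541) = (-1 - 4107 + 1221/2) - 239663 = -6995/2 - 239663 = -486321/2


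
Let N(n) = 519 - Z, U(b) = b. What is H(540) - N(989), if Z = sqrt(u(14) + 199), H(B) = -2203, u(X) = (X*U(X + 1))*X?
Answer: -2722 + sqrt(3139) ≈ -2666.0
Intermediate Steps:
u(X) = X**2*(1 + X) (u(X) = (X*(X + 1))*X = (X*(1 + X))*X = X**2*(1 + X))
Z = sqrt(3139) (Z = sqrt(14**2*(1 + 14) + 199) = sqrt(196*15 + 199) = sqrt(2940 + 199) = sqrt(3139) ≈ 56.027)
N(n) = 519 - sqrt(3139)
H(540) - N(989) = -2203 - (519 - sqrt(3139)) = -2203 + (-519 + sqrt(3139)) = -2722 + sqrt(3139)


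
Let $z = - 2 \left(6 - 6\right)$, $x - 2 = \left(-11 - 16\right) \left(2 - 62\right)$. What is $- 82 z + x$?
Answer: $1622$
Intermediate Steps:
$x = 1622$ ($x = 2 + \left(-11 - 16\right) \left(2 - 62\right) = 2 - -1620 = 2 + 1620 = 1622$)
$z = 0$ ($z = \left(-2\right) 0 = 0$)
$- 82 z + x = \left(-82\right) 0 + 1622 = 0 + 1622 = 1622$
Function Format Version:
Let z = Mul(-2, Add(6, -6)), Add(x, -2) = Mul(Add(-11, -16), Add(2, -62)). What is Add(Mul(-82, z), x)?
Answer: 1622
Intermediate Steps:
x = 1622 (x = Add(2, Mul(Add(-11, -16), Add(2, -62))) = Add(2, Mul(-27, -60)) = Add(2, 1620) = 1622)
z = 0 (z = Mul(-2, 0) = 0)
Add(Mul(-82, z), x) = Add(Mul(-82, 0), 1622) = Add(0, 1622) = 1622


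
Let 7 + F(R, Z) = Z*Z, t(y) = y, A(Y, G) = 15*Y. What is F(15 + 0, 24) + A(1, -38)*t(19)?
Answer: 854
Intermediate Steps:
F(R, Z) = -7 + Z² (F(R, Z) = -7 + Z*Z = -7 + Z²)
F(15 + 0, 24) + A(1, -38)*t(19) = (-7 + 24²) + (15*1)*19 = (-7 + 576) + 15*19 = 569 + 285 = 854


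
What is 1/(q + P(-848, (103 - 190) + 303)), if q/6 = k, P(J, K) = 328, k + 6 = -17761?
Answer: -1/106274 ≈ -9.4096e-6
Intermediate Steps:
k = -17767 (k = -6 - 17761 = -17767)
q = -106602 (q = 6*(-17767) = -106602)
1/(q + P(-848, (103 - 190) + 303)) = 1/(-106602 + 328) = 1/(-106274) = -1/106274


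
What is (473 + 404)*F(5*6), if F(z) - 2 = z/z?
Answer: 2631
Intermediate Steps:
F(z) = 3 (F(z) = 2 + z/z = 2 + 1 = 3)
(473 + 404)*F(5*6) = (473 + 404)*3 = 877*3 = 2631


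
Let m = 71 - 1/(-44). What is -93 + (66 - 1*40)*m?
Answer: 38579/22 ≈ 1753.6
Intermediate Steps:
m = 3125/44 (m = 71 - 1*(-1/44) = 71 + 1/44 = 3125/44 ≈ 71.023)
-93 + (66 - 1*40)*m = -93 + (66 - 1*40)*(3125/44) = -93 + (66 - 40)*(3125/44) = -93 + 26*(3125/44) = -93 + 40625/22 = 38579/22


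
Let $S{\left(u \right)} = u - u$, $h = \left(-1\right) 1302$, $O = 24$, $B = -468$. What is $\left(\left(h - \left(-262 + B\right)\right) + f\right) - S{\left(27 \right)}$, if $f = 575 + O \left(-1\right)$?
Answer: $-21$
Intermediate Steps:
$h = -1302$
$S{\left(u \right)} = 0$
$f = 551$ ($f = 575 + 24 \left(-1\right) = 575 - 24 = 551$)
$\left(\left(h - \left(-262 + B\right)\right) + f\right) - S{\left(27 \right)} = \left(\left(-1302 + \left(262 - -468\right)\right) + 551\right) - 0 = \left(\left(-1302 + \left(262 + 468\right)\right) + 551\right) + 0 = \left(\left(-1302 + 730\right) + 551\right) + 0 = \left(-572 + 551\right) + 0 = -21 + 0 = -21$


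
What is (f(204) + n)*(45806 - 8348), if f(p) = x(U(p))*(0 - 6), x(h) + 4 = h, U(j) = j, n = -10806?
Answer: -449720748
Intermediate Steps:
x(h) = -4 + h
f(p) = 24 - 6*p (f(p) = (-4 + p)*(0 - 6) = (-4 + p)*(-6) = 24 - 6*p)
(f(204) + n)*(45806 - 8348) = ((24 - 6*204) - 10806)*(45806 - 8348) = ((24 - 1224) - 10806)*37458 = (-1200 - 10806)*37458 = -12006*37458 = -449720748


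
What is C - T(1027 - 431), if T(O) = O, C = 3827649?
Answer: 3827053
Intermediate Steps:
C - T(1027 - 431) = 3827649 - (1027 - 431) = 3827649 - 1*596 = 3827649 - 596 = 3827053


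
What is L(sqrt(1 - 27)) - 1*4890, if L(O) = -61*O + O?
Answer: -4890 - 60*I*sqrt(26) ≈ -4890.0 - 305.94*I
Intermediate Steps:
L(O) = -60*O
L(sqrt(1 - 27)) - 1*4890 = -60*sqrt(1 - 27) - 1*4890 = -60*I*sqrt(26) - 4890 = -4890 - 60*I*sqrt(26)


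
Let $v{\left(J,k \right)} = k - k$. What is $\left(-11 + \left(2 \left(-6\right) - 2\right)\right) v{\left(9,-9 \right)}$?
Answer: $0$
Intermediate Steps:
$v{\left(J,k \right)} = 0$
$\left(-11 + \left(2 \left(-6\right) - 2\right)\right) v{\left(9,-9 \right)} = \left(-11 + \left(2 \left(-6\right) - 2\right)\right) 0 = \left(-11 - 14\right) 0 = \left(-25\right) 0 = 0$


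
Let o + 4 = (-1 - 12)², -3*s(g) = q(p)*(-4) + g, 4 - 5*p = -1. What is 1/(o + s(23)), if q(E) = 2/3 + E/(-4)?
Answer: 9/1421 ≈ 0.0063336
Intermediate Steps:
p = 1 (p = ⅘ - ⅕*(-1) = ⅘ + ⅕ = 1)
q(E) = ⅔ - E/4 (q(E) = 2*(⅓) + E*(-¼) = ⅔ - E/4)
s(g) = 5/9 - g/3 (s(g) = -((⅔ - ¼*1)*(-4) + g)/3 = -((⅔ - ¼)*(-4) + g)/3 = -((5/12)*(-4) + g)/3 = -(-5/3 + g)/3 = 5/9 - g/3)
o = 165 (o = -4 + (-1 - 12)² = -4 + (-13)² = -4 + 169 = 165)
1/(o + s(23)) = 1/(165 + (5/9 - ⅓*23)) = 1/(165 + (5/9 - 23/3)) = 1/(165 - 64/9) = 1/(1421/9) = 9/1421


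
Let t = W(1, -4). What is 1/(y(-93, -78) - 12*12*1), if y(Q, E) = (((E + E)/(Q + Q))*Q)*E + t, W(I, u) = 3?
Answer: 1/5943 ≈ 0.00016827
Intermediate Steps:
t = 3
y(Q, E) = 3 + E**2 (y(Q, E) = (((E + E)/(Q + Q))*Q)*E + 3 = (((2*E)/((2*Q)))*Q)*E + 3 = (((2*E)*(1/(2*Q)))*Q)*E + 3 = ((E/Q)*Q)*E + 3 = E*E + 3 = E**2 + 3 = 3 + E**2)
1/(y(-93, -78) - 12*12*1) = 1/((3 + (-78)**2) - 12*12*1) = 1/((3 + 6084) - 144*1) = 1/(6087 - 144) = 1/5943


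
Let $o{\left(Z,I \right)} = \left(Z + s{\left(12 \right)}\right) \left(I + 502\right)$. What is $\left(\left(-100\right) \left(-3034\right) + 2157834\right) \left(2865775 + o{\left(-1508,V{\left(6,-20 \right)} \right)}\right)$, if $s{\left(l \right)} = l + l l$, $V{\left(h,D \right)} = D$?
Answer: $5449445272974$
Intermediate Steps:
$s{\left(l \right)} = l + l^{2}$
$o{\left(Z,I \right)} = \left(156 + Z\right) \left(502 + I\right)$ ($o{\left(Z,I \right)} = \left(Z + 12 \left(1 + 12\right)\right) \left(I + 502\right) = \left(Z + 12 \cdot 13\right) \left(502 + I\right) = \left(Z + 156\right) \left(502 + I\right) = \left(156 + Z\right) \left(502 + I\right)$)
$\left(\left(-100\right) \left(-3034\right) + 2157834\right) \left(2865775 + o{\left(-1508,V{\left(6,-20 \right)} \right)}\right) = \left(\left(-100\right) \left(-3034\right) + 2157834\right) \left(2865775 + \left(78312 + 156 \left(-20\right) + 502 \left(-1508\right) - -30160\right)\right) = \left(303400 + 2157834\right) \left(2865775 + \left(78312 - 3120 - 757016 + 30160\right)\right) = 2461234 \left(2865775 - 651664\right) = 2461234 \cdot 2214111 = 5449445272974$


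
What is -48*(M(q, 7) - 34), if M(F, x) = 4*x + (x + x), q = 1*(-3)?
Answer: -384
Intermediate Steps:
q = -3
M(F, x) = 6*x (M(F, x) = 4*x + 2*x = 6*x)
-48*(M(q, 7) - 34) = -48*(6*7 - 34) = -48*(42 - 34) = -48*8 = -384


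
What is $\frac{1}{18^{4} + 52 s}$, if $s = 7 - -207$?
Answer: $\frac{1}{116104} \approx 8.613 \cdot 10^{-6}$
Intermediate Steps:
$s = 214$ ($s = 7 + 207 = 214$)
$\frac{1}{18^{4} + 52 s} = \frac{1}{18^{4} + 52 \cdot 214} = \frac{1}{104976 + 11128} = \frac{1}{116104}$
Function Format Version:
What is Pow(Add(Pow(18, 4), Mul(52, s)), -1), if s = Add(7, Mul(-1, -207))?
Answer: Rational(1, 116104) ≈ 8.6130e-6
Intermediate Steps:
s = 214 (s = Add(7, 207) = 214)
Pow(Add(Pow(18, 4), Mul(52, s)), -1) = Pow(Add(Pow(18, 4), Mul(52, 214)), -1) = Pow(Add(104976, 11128), -1) = Pow(116104, -1) = Rational(1, 116104)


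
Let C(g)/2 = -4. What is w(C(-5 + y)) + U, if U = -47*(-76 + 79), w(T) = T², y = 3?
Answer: -77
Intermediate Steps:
C(g) = -8 (C(g) = 2*(-4) = -8)
U = -141 (U = -47*3 = -141)
w(C(-5 + y)) + U = (-8)² - 141 = 64 - 141 = -77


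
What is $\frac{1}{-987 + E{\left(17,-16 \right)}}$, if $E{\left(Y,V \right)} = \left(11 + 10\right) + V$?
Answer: $- \frac{1}{982} \approx -0.0010183$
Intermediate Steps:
$E{\left(Y,V \right)} = 21 + V$
$\frac{1}{-987 + E{\left(17,-16 \right)}} = \frac{1}{-987 + \left(21 - 16\right)} = \frac{1}{-987 + 5} = \frac{1}{-982} = - \frac{1}{982}$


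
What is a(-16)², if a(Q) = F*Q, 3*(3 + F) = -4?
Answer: 43264/9 ≈ 4807.1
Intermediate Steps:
F = -13/3 (F = -3 + (⅓)*(-4) = -3 - 4/3 = -13/3 ≈ -4.3333)
a(Q) = -13*Q/3
a(-16)² = (-13/3*(-16))² = (208/3)² = 43264/9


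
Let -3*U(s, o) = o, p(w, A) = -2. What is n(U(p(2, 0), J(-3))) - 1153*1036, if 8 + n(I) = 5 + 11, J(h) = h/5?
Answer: -1194500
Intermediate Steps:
J(h) = h/5 (J(h) = h*(1/5) = h/5)
U(s, o) = -o/3
n(I) = 8 (n(I) = -8 + (5 + 11) = -8 + 16 = 8)
n(U(p(2, 0), J(-3))) - 1153*1036 = 8 - 1153*1036 = 8 - 1194508 = -1194500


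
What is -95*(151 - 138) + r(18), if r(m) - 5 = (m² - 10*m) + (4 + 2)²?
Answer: -1050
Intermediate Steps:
r(m) = 41 + m² - 10*m (r(m) = 5 + ((m² - 10*m) + (4 + 2)²) = 5 + ((m² - 10*m) + 6²) = 5 + ((m² - 10*m) + 36) = 5 + (36 + m² - 10*m) = 41 + m² - 10*m)
-95*(151 - 138) + r(18) = -95*(151 - 138) + (41 + 18² - 10*18) = -95*13 + (41 + 324 - 180) = -1235 + 185 = -1050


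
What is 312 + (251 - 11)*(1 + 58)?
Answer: 14472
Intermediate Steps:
312 + (251 - 11)*(1 + 58) = 312 + 240*59 = 312 + 14160 = 14472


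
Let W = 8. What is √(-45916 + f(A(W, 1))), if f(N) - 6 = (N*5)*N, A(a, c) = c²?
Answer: I*√45905 ≈ 214.25*I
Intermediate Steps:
f(N) = 6 + 5*N² (f(N) = 6 + (N*5)*N = 6 + (5*N)*N = 6 + 5*N²)
√(-45916 + f(A(W, 1))) = √(-45916 + (6 + 5*(1²)²)) = √(-45916 + (6 + 5*1²)) = √(-45916 + (6 + 5*1)) = √(-45916 + (6 + 5)) = √(-45916 + 11) = √(-45905) = I*√45905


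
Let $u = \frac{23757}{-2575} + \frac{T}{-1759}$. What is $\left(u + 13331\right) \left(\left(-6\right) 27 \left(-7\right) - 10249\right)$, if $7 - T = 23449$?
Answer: $- \frac{110109818474626}{905885} \approx -1.2155 \cdot 10^{8}$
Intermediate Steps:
$T = -23442$ ($T = 7 - 23449 = -23442$)
$u = \frac{18574587}{4529425}$ ($u = \frac{23757}{-2575} - \frac{23442}{-1759} = 23757 \left(- \frac{1}{2575}\right) - - \frac{23442}{1759} = - \frac{23757}{2575} + \frac{23442}{1759} = \frac{18574587}{4529425} \approx 4.1009$)
$\left(u + 13331\right) \left(\left(-6\right) 27 \left(-7\right) - 10249\right) = \left(\frac{18574587}{4529425} + 13331\right) \left(\left(-6\right) 27 \left(-7\right) - 10249\right) = \frac{60400339262 \left(\left(-162\right) \left(-7\right) - 10249\right)}{4529425} = \frac{60400339262 \left(1134 - 10249\right)}{4529425} = \frac{60400339262}{4529425} \left(-9115\right) = - \frac{110109818474626}{905885}$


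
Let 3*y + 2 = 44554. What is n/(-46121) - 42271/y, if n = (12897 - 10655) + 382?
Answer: -5965646821/2054782792 ≈ -2.9033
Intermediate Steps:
y = 44552/3 (y = -⅔ + (⅓)*44554 = -⅔ + 44554/3 = 44552/3 ≈ 14851.)
n = 2624 (n = 2242 + 382 = 2624)
n/(-46121) - 42271/y = 2624/(-46121) - 42271/44552/3 = 2624*(-1/46121) - 42271*3/44552 = -2624/46121 - 126813/44552 = -5965646821/2054782792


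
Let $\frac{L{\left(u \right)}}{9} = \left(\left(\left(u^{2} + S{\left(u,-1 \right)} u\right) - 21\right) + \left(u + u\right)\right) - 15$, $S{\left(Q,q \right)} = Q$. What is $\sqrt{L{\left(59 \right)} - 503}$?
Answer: $\sqrt{62893} \approx 250.78$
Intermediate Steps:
$L{\left(u \right)} = -324 + 18 u + 18 u^{2}$ ($L{\left(u \right)} = 9 \left(\left(\left(\left(u^{2} + u u\right) - 21\right) + \left(u + u\right)\right) - 15\right) = 9 \left(\left(\left(\left(u^{2} + u^{2}\right) - 21\right) + 2 u\right) - 15\right) = 9 \left(\left(\left(2 u^{2} - 21\right) + 2 u\right) - 15\right) = 9 \left(\left(\left(-21 + 2 u^{2}\right) + 2 u\right) - 15\right) = 9 \left(\left(-21 + 2 u + 2 u^{2}\right) - 15\right) = 9 \left(-36 + 2 u + 2 u^{2}\right) = -324 + 18 u + 18 u^{2}$)
$\sqrt{L{\left(59 \right)} - 503} = \sqrt{\left(-324 + 18 \cdot 59 + 18 \cdot 59^{2}\right) - 503} = \sqrt{\left(-324 + 1062 + 18 \cdot 3481\right) - 503} = \sqrt{\left(-324 + 1062 + 62658\right) - 503} = \sqrt{63396 - 503} = \sqrt{62893}$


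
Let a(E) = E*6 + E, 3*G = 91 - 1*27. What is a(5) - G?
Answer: 41/3 ≈ 13.667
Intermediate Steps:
G = 64/3 (G = (91 - 1*27)/3 = (91 - 27)/3 = (⅓)*64 = 64/3 ≈ 21.333)
a(E) = 7*E (a(E) = 6*E + E = 7*E)
a(5) - G = 7*5 - 1*64/3 = 35 - 64/3 = 41/3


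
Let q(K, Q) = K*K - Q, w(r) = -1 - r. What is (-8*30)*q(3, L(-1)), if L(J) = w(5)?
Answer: -3600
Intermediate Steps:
L(J) = -6 (L(J) = -1 - 1*5 = -1 - 5 = -6)
q(K, Q) = K² - Q
(-8*30)*q(3, L(-1)) = (-8*30)*(3² - 1*(-6)) = -240*(9 + 6) = -240*15 = -3600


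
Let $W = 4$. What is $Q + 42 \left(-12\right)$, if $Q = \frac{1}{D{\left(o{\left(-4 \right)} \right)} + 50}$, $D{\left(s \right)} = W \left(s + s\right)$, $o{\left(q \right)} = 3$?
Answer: $- \frac{37295}{74} \approx -503.99$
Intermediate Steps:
$D{\left(s \right)} = 8 s$ ($D{\left(s \right)} = 4 \left(s + s\right) = 4 \cdot 2 s = 8 s$)
$Q = \frac{1}{74}$ ($Q = \frac{1}{8 \cdot 3 + 50} = \frac{1}{24 + 50} = \frac{1}{74} \approx 0.013514$)
$Q + 42 \left(-12\right) = \frac{1}{74} + 42 \left(-12\right) = \frac{1}{74} - 504 = - \frac{37295}{74}$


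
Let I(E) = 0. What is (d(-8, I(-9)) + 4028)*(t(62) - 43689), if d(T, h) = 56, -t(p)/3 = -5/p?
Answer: -5531171526/31 ≈ -1.7842e+8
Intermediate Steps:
t(p) = 15/p (t(p) = -(-15)/p = 15/p)
(d(-8, I(-9)) + 4028)*(t(62) - 43689) = (56 + 4028)*(15/62 - 43689) = 4084*(15*(1/62) - 43689) = 4084*(15/62 - 43689) = 4084*(-2708703/62) = -5531171526/31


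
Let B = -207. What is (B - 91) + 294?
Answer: -4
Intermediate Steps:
(B - 91) + 294 = (-207 - 91) + 294 = -298 + 294 = -4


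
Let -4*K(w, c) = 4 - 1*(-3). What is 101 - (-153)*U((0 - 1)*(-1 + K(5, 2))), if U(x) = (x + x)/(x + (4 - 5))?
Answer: 4073/7 ≈ 581.86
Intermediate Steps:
K(w, c) = -7/4 (K(w, c) = -(4 - 1*(-3))/4 = -(4 + 3)/4 = -¼*7 = -7/4)
U(x) = 2*x/(-1 + x) (U(x) = (2*x)/(x - 1) = (2*x)/(-1 + x) = 2*x/(-1 + x))
101 - (-153)*U((0 - 1)*(-1 + K(5, 2))) = 101 - (-153)*2*((0 - 1)*(-1 - 7/4))/(-1 + (0 - 1)*(-1 - 7/4)) = 101 - (-153)*2*(-1*(-11/4))/(-1 - 1*(-11/4)) = 101 - (-153)*2*(11/4)/(-1 + 11/4) = 101 - (-153)*2*(11/4)/(7/4) = 101 - (-153)*2*(11/4)*(4/7) = 101 - (-153)*22/7 = 101 - 51*(-66/7) = 101 + 3366/7 = 4073/7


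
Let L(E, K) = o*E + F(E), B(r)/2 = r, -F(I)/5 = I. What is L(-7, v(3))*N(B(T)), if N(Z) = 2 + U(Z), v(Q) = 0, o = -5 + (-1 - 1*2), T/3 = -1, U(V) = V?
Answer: -364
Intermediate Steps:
T = -3 (T = 3*(-1) = -3)
F(I) = -5*I
o = -8 (o = -5 + (-1 - 2) = -5 - 3 = -8)
B(r) = 2*r
L(E, K) = -13*E (L(E, K) = -8*E - 5*E = -13*E)
N(Z) = 2 + Z
L(-7, v(3))*N(B(T)) = (-13*(-7))*(2 + 2*(-3)) = 91*(2 - 6) = 91*(-4) = -364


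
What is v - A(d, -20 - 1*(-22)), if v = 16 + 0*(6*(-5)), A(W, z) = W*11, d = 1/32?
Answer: 501/32 ≈ 15.656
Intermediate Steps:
d = 1/32 ≈ 0.031250
A(W, z) = 11*W
v = 16 (v = 16 + 0*(-30) = 16 + 0 = 16)
v - A(d, -20 - 1*(-22)) = 16 - 11/32 = 501/32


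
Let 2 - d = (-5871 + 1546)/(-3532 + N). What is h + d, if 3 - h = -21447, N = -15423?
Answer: 81323667/3791 ≈ 21452.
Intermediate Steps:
h = 21450 (h = 3 - 1*(-21447) = 3 + 21447 = 21450)
d = 6717/3791 (d = 2 - (-5871 + 1546)/(-3532 - 15423) = 2 - (-4325)/(-18955) = 2 - (-4325)*(-1)/18955 = 2 - 1*865/3791 = 2 - 865/3791 = 6717/3791 ≈ 1.7718)
h + d = 21450 + 6717/3791 = 81323667/3791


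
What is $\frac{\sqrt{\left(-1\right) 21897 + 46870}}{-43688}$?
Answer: $- \frac{\sqrt{24973}}{43688} \approx -0.0036172$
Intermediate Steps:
$\frac{\sqrt{\left(-1\right) 21897 + 46870}}{-43688} = \sqrt{-21897 + 46870} \left(- \frac{1}{43688}\right) = \sqrt{24973} \left(- \frac{1}{43688}\right) = - \frac{\sqrt{24973}}{43688}$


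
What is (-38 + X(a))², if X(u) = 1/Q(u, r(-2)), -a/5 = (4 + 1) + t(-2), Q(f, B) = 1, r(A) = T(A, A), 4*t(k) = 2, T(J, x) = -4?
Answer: 1369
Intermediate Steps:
t(k) = ½ (t(k) = (¼)*2 = ½)
r(A) = -4
a = -55/2 (a = -5*((4 + 1) + ½) = -5*(5 + ½) = -5*11/2 = -55/2 ≈ -27.500)
X(u) = 1 (X(u) = 1/1 = 1)
(-38 + X(a))² = (-38 + 1)² = (-37)² = 1369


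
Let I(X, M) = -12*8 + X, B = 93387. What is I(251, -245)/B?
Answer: 155/93387 ≈ 0.0016598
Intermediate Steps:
I(X, M) = -96 + X
I(251, -245)/B = (-96 + 251)/93387 = 155*(1/93387) = 155/93387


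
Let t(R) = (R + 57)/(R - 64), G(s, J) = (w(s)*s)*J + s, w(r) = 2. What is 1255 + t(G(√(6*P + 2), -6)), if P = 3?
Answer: 524328/419 + 1331*√5/838 ≈ 1254.9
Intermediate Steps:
G(s, J) = s + 2*J*s (G(s, J) = (2*s)*J + s = 2*J*s + s = s + 2*J*s)
t(R) = (57 + R)/(-64 + R)
1255 + t(G(√(6*P + 2), -6)) = 1255 + (57 + √(6*3 + 2)*(1 + 2*(-6)))/(-64 + √(6*3 + 2)*(1 + 2*(-6))) = 1255 + (57 + √(18 + 2)*(1 - 12))/(-64 + √(18 + 2)*(1 - 12)) = 1255 + (57 + √20*(-11))/(-64 + √20*(-11)) = 1255 + (57 + (2*√5)*(-11))/(-64 + (2*√5)*(-11)) = 1255 + (57 - 22*√5)/(-64 - 22*√5)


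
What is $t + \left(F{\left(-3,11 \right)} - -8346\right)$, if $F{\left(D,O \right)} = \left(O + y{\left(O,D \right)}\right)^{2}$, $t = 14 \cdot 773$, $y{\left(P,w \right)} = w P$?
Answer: $19652$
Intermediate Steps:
$y{\left(P,w \right)} = P w$
$t = 10822$
$F{\left(D,O \right)} = \left(O + D O\right)^{2}$ ($F{\left(D,O \right)} = \left(O + O D\right)^{2} = \left(O + D O\right)^{2}$)
$t + \left(F{\left(-3,11 \right)} - -8346\right) = 10822 + \left(11^{2} \left(1 - 3\right)^{2} - -8346\right) = 10822 + \left(121 \left(-2\right)^{2} + 8346\right) = 10822 + \left(121 \cdot 4 + 8346\right) = 10822 + \left(484 + 8346\right) = 10822 + 8830 = 19652$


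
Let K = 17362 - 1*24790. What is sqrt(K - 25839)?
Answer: I*sqrt(33267) ≈ 182.39*I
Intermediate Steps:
K = -7428 (K = 17362 - 24790 = -7428)
sqrt(K - 25839) = sqrt(-7428 - 25839) = sqrt(-33267) = I*sqrt(33267)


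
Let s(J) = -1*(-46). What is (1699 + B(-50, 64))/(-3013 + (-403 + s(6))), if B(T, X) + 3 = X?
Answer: -176/337 ≈ -0.52225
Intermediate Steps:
s(J) = 46
B(T, X) = -3 + X
(1699 + B(-50, 64))/(-3013 + (-403 + s(6))) = (1699 + (-3 + 64))/(-3013 + (-403 + 46)) = (1699 + 61)/(-3013 - 357) = 1760/(-3370) = 1760*(-1/3370) = -176/337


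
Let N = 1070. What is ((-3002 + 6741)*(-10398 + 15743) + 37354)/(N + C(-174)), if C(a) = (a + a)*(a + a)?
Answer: 20022309/122174 ≈ 163.88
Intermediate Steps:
C(a) = 4*a**2 (C(a) = (2*a)*(2*a) = 4*a**2)
((-3002 + 6741)*(-10398 + 15743) + 37354)/(N + C(-174)) = ((-3002 + 6741)*(-10398 + 15743) + 37354)/(1070 + 4*(-174)**2) = (3739*5345 + 37354)/(1070 + 4*30276) = (19984955 + 37354)/(1070 + 121104) = 20022309/122174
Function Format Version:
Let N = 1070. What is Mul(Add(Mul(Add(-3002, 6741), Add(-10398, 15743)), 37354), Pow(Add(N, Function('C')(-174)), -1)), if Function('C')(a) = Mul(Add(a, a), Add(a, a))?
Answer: Rational(20022309, 122174) ≈ 163.88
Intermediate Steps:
Function('C')(a) = Mul(4, Pow(a, 2)) (Function('C')(a) = Mul(Mul(2, a), Mul(2, a)) = Mul(4, Pow(a, 2)))
Mul(Add(Mul(Add(-3002, 6741), Add(-10398, 15743)), 37354), Pow(Add(N, Function('C')(-174)), -1)) = Mul(Add(Mul(Add(-3002, 6741), Add(-10398, 15743)), 37354), Pow(Add(1070, Mul(4, Pow(-174, 2))), -1)) = Mul(Add(Mul(3739, 5345), 37354), Pow(Add(1070, Mul(4, 30276)), -1)) = Mul(Add(19984955, 37354), Pow(Add(1070, 121104), -1)) = Mul(20022309, Pow(122174, -1)) = Mul(20022309, Rational(1, 122174)) = Rational(20022309, 122174)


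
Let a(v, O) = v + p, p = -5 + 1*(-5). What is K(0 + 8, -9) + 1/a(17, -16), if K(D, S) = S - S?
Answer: 1/7 ≈ 0.14286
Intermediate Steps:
p = -10 (p = -5 - 5 = -10)
a(v, O) = -10 + v (a(v, O) = v - 10 = -10 + v)
K(D, S) = 0
K(0 + 8, -9) + 1/a(17, -16) = 0 + 1/(-10 + 17) = 0 + 1/7 = 1/7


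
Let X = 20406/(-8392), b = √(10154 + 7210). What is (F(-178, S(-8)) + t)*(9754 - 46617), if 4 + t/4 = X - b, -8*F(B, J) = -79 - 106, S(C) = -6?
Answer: 804756153/8392 + 294904*√4341 ≈ 1.9526e+7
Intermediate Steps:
b = 2*√4341 (b = √17364 = 2*√4341 ≈ 131.77)
X = -10203/4196 (X = 20406*(-1/8392) = -10203/4196 ≈ -2.4316)
F(B, J) = 185/8 (F(B, J) = -(-79 - 106)/8 = -⅛*(-185) = 185/8)
t = -26987/1049 - 8*√4341 (t = -16 + 4*(-10203/4196 - 2*√4341) = -16 + (-10203/1049 - 8*√4341) = -26987/1049 - 8*√4341 ≈ -552.82)
(F(-178, S(-8)) + t)*(9754 - 46617) = (185/8 + (-26987/1049 - 8*√4341))*(9754 - 46617) = (-21831/8392 - 8*√4341)*(-36863) = 804756153/8392 + 294904*√4341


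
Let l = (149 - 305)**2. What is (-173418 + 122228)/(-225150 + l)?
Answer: 25595/100407 ≈ 0.25491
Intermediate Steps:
l = 24336 (l = (-156)**2 = 24336)
(-173418 + 122228)/(-225150 + l) = (-173418 + 122228)/(-225150 + 24336) = -51190/(-200814) = -51190*(-1/200814) = 25595/100407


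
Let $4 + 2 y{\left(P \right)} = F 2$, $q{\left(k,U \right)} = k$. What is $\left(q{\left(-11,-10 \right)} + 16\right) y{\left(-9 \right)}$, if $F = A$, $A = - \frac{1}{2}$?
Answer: $- \frac{25}{2} \approx -12.5$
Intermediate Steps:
$A = - \frac{1}{2}$ ($A = \left(-1\right) \frac{1}{2} = - \frac{1}{2} \approx -0.5$)
$F = - \frac{1}{2} \approx -0.5$
$y{\left(P \right)} = - \frac{5}{2}$ ($y{\left(P \right)} = -2 + \frac{\left(- \frac{1}{2}\right) 2}{2} = -2 + \frac{1}{2} \left(-1\right) = -2 - \frac{1}{2} = - \frac{5}{2}$)
$\left(q{\left(-11,-10 \right)} + 16\right) y{\left(-9 \right)} = \left(-11 + 16\right) \left(- \frac{5}{2}\right) = 5 \left(- \frac{5}{2}\right) = - \frac{25}{2}$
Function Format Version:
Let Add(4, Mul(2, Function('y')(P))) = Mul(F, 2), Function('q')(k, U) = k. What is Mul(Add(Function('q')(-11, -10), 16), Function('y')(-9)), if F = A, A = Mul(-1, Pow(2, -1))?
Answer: Rational(-25, 2) ≈ -12.500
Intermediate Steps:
A = Rational(-1, 2) (A = Mul(-1, Rational(1, 2)) = Rational(-1, 2) ≈ -0.50000)
F = Rational(-1, 2) ≈ -0.50000
Function('y')(P) = Rational(-5, 2) (Function('y')(P) = Add(-2, Mul(Rational(1, 2), Mul(Rational(-1, 2), 2))) = Add(-2, Mul(Rational(1, 2), -1)) = Add(-2, Rational(-1, 2)) = Rational(-5, 2))
Mul(Add(Function('q')(-11, -10), 16), Function('y')(-9)) = Mul(Add(-11, 16), Rational(-5, 2)) = Mul(5, Rational(-5, 2)) = Rational(-25, 2)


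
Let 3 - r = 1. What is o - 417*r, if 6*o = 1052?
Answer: -1976/3 ≈ -658.67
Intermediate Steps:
r = 2 (r = 3 - 1*1 = 3 - 1 = 2)
o = 526/3 (o = (1/6)*1052 = 526/3 ≈ 175.33)
o - 417*r = 526/3 - 417*2 = 526/3 - 834 = -1976/3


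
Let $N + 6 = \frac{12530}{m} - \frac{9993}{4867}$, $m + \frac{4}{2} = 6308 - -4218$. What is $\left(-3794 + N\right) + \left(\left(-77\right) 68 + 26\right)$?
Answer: $- \frac{230769578951}{25610154} \approx -9010.9$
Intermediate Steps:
$m = 10524$ ($m = -2 + \left(6308 - -4218\right) = -2 + \left(6308 + 4218\right) = -2 + 10526 = 10524$)
$N = - \frac{175752335}{25610154}$ ($N = -6 + \left(\frac{12530}{10524} - \frac{9993}{4867}\right) = -6 + \left(12530 \cdot \frac{1}{10524} - \frac{9993}{4867}\right) = -6 + \left(\frac{6265}{5262} - \frac{9993}{4867}\right) = -6 - \frac{22091411}{25610154} = - \frac{175752335}{25610154} \approx -6.8626$)
$\left(-3794 + N\right) + \left(\left(-77\right) 68 + 26\right) = \left(-3794 - \frac{175752335}{25610154}\right) + \left(\left(-77\right) 68 + 26\right) = - \frac{97340676611}{25610154} + \left(-5236 + 26\right) = - \frac{97340676611}{25610154} - 5210 = - \frac{230769578951}{25610154}$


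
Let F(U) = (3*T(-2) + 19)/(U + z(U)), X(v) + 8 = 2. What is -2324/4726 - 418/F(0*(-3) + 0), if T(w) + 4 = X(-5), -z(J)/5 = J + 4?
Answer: -1797042/2363 ≈ -760.49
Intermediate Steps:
X(v) = -6 (X(v) = -8 + 2 = -6)
z(J) = -20 - 5*J (z(J) = -5*(J + 4) = -5*(4 + J) = -20 - 5*J)
T(w) = -10 (T(w) = -4 - 6 = -10)
F(U) = -11/(-20 - 4*U) (F(U) = (3*(-10) + 19)/(U + (-20 - 5*U)) = (-30 + 19)/(-20 - 4*U) = -11/(-20 - 4*U))
-2324/4726 - 418/F(0*(-3) + 0) = -2324/4726 - 418/(11/(4*(5 + (0*(-3) + 0)))) = -2324*1/4726 - 418/(11/(4*(5 + (0 + 0)))) = -1162/2363 - 418/(11/(4*(5 + 0))) = -1162/2363 - 418/((11/4)/5) = -1162/2363 - 418/((11/4)*(1/5)) = -1162/2363 - 418/11/20 = -1162/2363 - 418*20/11 = -1162/2363 - 760 = -1797042/2363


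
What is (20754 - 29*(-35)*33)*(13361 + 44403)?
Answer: 3133639236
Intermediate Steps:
(20754 - 29*(-35)*33)*(13361 + 44403) = (20754 + 1015*33)*57764 = (20754 + 33495)*57764 = 54249*57764 = 3133639236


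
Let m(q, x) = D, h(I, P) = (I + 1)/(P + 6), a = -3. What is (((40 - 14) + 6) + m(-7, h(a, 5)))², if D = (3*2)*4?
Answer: 3136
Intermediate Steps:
D = 24 (D = 6*4 = 24)
h(I, P) = (1 + I)/(6 + P)
m(q, x) = 24
(((40 - 14) + 6) + m(-7, h(a, 5)))² = (((40 - 14) + 6) + 24)² = ((26 + 6) + 24)² = (32 + 24)² = 56² = 3136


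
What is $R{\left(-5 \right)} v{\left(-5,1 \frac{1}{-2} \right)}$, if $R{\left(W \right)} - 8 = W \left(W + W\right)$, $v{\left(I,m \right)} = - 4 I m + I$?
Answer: $-870$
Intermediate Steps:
$v{\left(I,m \right)} = I - 4 I m$ ($v{\left(I,m \right)} = - 4 I m + I = I - 4 I m$)
$R{\left(W \right)} = 8 + 2 W^{2}$ ($R{\left(W \right)} = 8 + W \left(W + W\right) = 8 + W 2 W = 8 + 2 W^{2}$)
$R{\left(-5 \right)} v{\left(-5,1 \frac{1}{-2} \right)} = \left(8 + 2 \left(-5\right)^{2}\right) \left(- 5 \left(1 - 4 \cdot 1 \frac{1}{-2}\right)\right) = \left(8 + 2 \cdot 25\right) \left(- 5 \left(1 - 4 \cdot 1 \left(- \frac{1}{2}\right)\right)\right) = \left(8 + 50\right) \left(- 5 \left(1 - -2\right)\right) = 58 \left(- 5 \left(1 + 2\right)\right) = 58 \left(\left(-5\right) 3\right) = 58 \left(-15\right) = -870$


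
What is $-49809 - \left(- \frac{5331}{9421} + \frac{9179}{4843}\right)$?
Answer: $- \frac{2272641259853}{45625903} \approx -49810.0$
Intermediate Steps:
$-49809 - \left(- \frac{5331}{9421} + \frac{9179}{4843}\right) = -49809 - \frac{60657326}{45625903} = - \frac{2272641259853}{45625903}$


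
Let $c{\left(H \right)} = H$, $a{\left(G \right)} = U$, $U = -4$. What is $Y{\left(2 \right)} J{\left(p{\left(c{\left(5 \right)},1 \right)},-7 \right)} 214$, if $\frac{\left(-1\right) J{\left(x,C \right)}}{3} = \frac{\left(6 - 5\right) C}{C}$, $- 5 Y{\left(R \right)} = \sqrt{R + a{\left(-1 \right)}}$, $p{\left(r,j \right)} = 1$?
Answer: $\frac{642 i \sqrt{2}}{5} \approx 181.58 i$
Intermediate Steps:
$a{\left(G \right)} = -4$
$Y{\left(R \right)} = - \frac{\sqrt{-4 + R}}{5}$ ($Y{\left(R \right)} = - \frac{\sqrt{R - 4}}{5} = - \frac{\sqrt{-4 + R}}{5}$)
$J{\left(x,C \right)} = -3$ ($J{\left(x,C \right)} = - 3 \frac{\left(6 - 5\right) C}{C} = - 3 \frac{1 C}{C} = - 3 \frac{C}{C} = \left(-3\right) 1 = -3$)
$Y{\left(2 \right)} J{\left(p{\left(c{\left(5 \right)},1 \right)},-7 \right)} 214 = - \frac{\sqrt{-4 + 2}}{5} \left(-3\right) 214 = - \frac{\sqrt{-2}}{5} \left(-3\right) 214 = - \frac{i \sqrt{2}}{5} \left(-3\right) 214 = \frac{3 i \sqrt{2}}{5} \cdot 214 = \frac{642 i \sqrt{2}}{5}$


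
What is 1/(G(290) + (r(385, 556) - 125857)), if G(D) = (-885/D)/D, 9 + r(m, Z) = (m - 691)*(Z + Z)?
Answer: -16820/7840441337 ≈ -2.1453e-6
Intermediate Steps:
r(m, Z) = -9 + 2*Z*(-691 + m) (r(m, Z) = -9 + (m - 691)*(Z + Z) = -9 + (-691 + m)*(2*Z) = -9 + 2*Z*(-691 + m))
G(D) = -885/D²
1/(G(290) + (r(385, 556) - 125857)) = 1/(-885/290² + ((-9 - 1382*556 + 2*556*385) - 125857)) = 1/(-885*1/84100 + ((-9 - 768392 + 428120) - 125857)) = 1/(-177/16820 + (-340281 - 125857)) = 1/(-177/16820 - 466138) = 1/(-7840441337/16820) = -16820/7840441337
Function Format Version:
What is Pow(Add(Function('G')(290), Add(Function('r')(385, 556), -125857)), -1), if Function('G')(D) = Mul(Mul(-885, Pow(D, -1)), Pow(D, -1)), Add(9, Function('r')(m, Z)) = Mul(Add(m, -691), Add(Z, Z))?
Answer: Rational(-16820, 7840441337) ≈ -2.1453e-6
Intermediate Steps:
Function('r')(m, Z) = Add(-9, Mul(2, Z, Add(-691, m))) (Function('r')(m, Z) = Add(-9, Mul(Add(m, -691), Add(Z, Z))) = Add(-9, Mul(Add(-691, m), Mul(2, Z))) = Add(-9, Mul(2, Z, Add(-691, m))))
Function('G')(D) = Mul(-885, Pow(D, -2))
Pow(Add(Function('G')(290), Add(Function('r')(385, 556), -125857)), -1) = Pow(Add(Mul(-885, Pow(290, -2)), Add(Add(-9, Mul(-1382, 556), Mul(2, 556, 385)), -125857)), -1) = Pow(Add(Mul(-885, Rational(1, 84100)), Add(Add(-9, -768392, 428120), -125857)), -1) = Pow(Add(Rational(-177, 16820), Add(-340281, -125857)), -1) = Pow(Add(Rational(-177, 16820), -466138), -1) = Pow(Rational(-7840441337, 16820), -1) = Rational(-16820, 7840441337)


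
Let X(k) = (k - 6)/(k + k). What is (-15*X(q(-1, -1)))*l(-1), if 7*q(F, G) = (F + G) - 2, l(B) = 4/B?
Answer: 345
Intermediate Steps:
q(F, G) = -2/7 + F/7 + G/7 (q(F, G) = ((F + G) - 2)/7 = (-2 + F + G)/7 = -2/7 + F/7 + G/7)
X(k) = (-6 + k)/(2*k) (X(k) = (-6 + k)/((2*k)) = (-6 + k)*(1/(2*k)) = (-6 + k)/(2*k))
(-15*X(q(-1, -1)))*l(-1) = (-15*(-6 + (-2/7 + (⅐)*(-1) + (⅐)*(-1)))/(2*(-2/7 + (⅐)*(-1) + (⅐)*(-1))))*(4/(-1)) = (-15*(-6 + (-2/7 - ⅐ - ⅐))/(2*(-2/7 - ⅐ - ⅐)))*(4*(-1)) = -15*(-6 - 4/7)/(2*(-4/7))*(-4) = -15*(-7)*(-46)/(2*4*7)*(-4) = -15*23/4*(-4) = -345/4*(-4) = 345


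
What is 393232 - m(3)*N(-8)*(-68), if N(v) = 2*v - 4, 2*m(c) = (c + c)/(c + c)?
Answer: 392552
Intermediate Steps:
m(c) = ½ (m(c) = ((c + c)/(c + c))/2 = ((2*c)/((2*c)))/2 = ((2*c)*(1/(2*c)))/2 = (½)*1 = ½)
N(v) = -4 + 2*v
393232 - m(3)*N(-8)*(-68) = 393232 - (-4 + 2*(-8))/2*(-68) = 393232 - (-4 - 16)/2*(-68) = 393232 - (½)*(-20)*(-68) = 393232 - (-10)*(-68) = 393232 - 1*680 = 393232 - 680 = 392552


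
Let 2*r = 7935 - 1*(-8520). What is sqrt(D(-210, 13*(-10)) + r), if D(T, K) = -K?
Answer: sqrt(33430)/2 ≈ 91.419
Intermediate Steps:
r = 16455/2 (r = (7935 - 1*(-8520))/2 = (7935 + 8520)/2 = (1/2)*16455 = 16455/2 ≈ 8227.5)
sqrt(D(-210, 13*(-10)) + r) = sqrt(-13*(-10) + 16455/2) = sqrt(-1*(-130) + 16455/2) = sqrt(130 + 16455/2) = sqrt(16715/2) = sqrt(33430)/2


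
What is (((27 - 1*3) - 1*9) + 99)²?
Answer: 12996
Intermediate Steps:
(((27 - 1*3) - 1*9) + 99)² = (((27 - 3) - 9) + 99)² = ((24 - 9) + 99)² = (15 + 99)² = 114² = 12996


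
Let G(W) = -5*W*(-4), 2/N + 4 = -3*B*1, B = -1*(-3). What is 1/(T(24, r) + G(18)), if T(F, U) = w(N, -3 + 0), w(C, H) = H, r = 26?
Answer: 1/357 ≈ 0.0028011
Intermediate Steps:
B = 3
N = -2/13 (N = 2/(-4 - 3*3*1) = 2/(-4 - 9*1) = 2/(-4 - 9) = 2/(-13) = 2*(-1/13) = -2/13 ≈ -0.15385)
G(W) = 20*W
T(F, U) = -3 (T(F, U) = -3 + 0 = -3)
1/(T(24, r) + G(18)) = 1/(-3 + 20*18) = 1/(-3 + 360) = 1/357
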